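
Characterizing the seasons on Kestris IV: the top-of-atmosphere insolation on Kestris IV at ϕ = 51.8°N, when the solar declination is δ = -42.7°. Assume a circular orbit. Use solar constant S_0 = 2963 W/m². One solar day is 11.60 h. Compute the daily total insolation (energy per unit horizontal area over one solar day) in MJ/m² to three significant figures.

0.00 MJ/m²

cos h₀ = −tan(+51.8°) tan(-42.700°) = 1.1726 ≥ 1 ⇒ polar night, h₀ = 0 and Q̄ = 0.
Daily total = Q̄ × 11.60 h × 3600 s/h = 0.00 MJ/m².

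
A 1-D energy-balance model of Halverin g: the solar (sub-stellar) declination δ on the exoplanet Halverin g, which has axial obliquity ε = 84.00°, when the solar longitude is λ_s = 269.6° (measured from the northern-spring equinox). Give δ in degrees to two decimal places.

δ = -83.99°

sin δ = sin ε · sin λ_s = sin 84.00° × sin 269.6° = -0.994498.
δ = arcsin(-0.994498) = -83.99°.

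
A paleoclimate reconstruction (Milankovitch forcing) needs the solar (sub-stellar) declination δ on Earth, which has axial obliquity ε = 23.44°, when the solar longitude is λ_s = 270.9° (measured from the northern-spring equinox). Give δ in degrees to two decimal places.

sin δ = sin ε · sin λ_s = sin 23.44° × sin 270.9° = -0.397739.
δ = arcsin(-0.397739) = -23.44°.

δ = -23.44°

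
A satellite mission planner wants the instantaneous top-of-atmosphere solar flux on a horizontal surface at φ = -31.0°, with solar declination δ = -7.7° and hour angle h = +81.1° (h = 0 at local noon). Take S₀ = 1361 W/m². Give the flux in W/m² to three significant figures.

273 W/m²

cos θ_z = sin φ sin δ + cos φ cos δ cos h = 0.069008 + 0.131417 = 0.200425.
Flux = S₀ · cos θ_z = 1361 × 0.200425 = 272.8 W/m².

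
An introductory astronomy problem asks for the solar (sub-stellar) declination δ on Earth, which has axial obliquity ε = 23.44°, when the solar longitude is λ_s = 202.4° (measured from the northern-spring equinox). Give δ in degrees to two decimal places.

δ = -8.72°

sin δ = sin ε · sin λ_s = sin 23.44° × sin 202.4° = -0.151585.
δ = arcsin(-0.151585) = -8.72°.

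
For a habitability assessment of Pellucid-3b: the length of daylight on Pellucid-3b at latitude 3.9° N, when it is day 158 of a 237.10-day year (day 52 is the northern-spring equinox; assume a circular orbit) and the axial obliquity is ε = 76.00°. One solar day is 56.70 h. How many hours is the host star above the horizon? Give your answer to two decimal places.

28.76 h

Solar longitude: L_s = 360° × (158 − 52)/237.10 = 160.945°.
sin δ = sin 76.00° × sin 160.945° = 0.31678, so δ = +18.468°.
cos h₀ = −tan ϕ · tan δ = −tan(+3.9°) × tan(+18.468°) = -0.0228, so h₀ = 1.5936 rad = 91.30°.
Daylight = 2h₀/(2π) × 56.70 h = (1.5936/π) × 56.70 = 28.76 h.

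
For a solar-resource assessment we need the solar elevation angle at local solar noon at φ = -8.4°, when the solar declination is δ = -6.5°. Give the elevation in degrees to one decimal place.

At local noon the hour angle is zero, so the zenith angle equals |φ − δ| = |-8.4° − (-6.500°)| = 1.900°.
Elevation = 90° − 1.900° = 88.1°.

88.1°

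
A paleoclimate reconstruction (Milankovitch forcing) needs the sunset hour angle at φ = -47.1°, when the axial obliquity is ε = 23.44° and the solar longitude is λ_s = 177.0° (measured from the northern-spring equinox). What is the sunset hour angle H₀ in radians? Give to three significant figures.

Solar declination: sin δ = sin ε · sin λ_s = sin 23.44° × sin 177.0° = 0.02082, so δ = +1.193°.
cos H₀ = −tan φ · tan δ = −tan(-47.1°) × tan(+1.193°) = 0.0224, so H₀ = 1.5484 rad = 88.72°.

H₀ = 1.55 rad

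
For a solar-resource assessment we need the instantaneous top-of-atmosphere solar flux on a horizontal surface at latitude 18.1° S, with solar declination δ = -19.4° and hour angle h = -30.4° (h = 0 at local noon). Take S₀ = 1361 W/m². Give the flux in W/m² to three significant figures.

1.19e+03 W/m²

cos θ_z = sin φ sin δ + cos φ cos δ cos h = 0.103195 + 0.773285 = 0.876480.
Flux = S₀ · cos θ_z = 1361 × 0.876480 = 1193 W/m².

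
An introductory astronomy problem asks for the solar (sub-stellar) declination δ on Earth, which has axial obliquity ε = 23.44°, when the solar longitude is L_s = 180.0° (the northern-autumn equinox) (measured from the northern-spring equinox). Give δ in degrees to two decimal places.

δ = +0.00°

sin δ = sin ε · sin L_s = sin 23.44° × sin 180.0° = 0.000000.
δ = arcsin(0.000000) = +0.00°.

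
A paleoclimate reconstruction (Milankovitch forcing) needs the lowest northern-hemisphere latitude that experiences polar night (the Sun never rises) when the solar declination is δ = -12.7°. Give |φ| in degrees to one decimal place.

|φ| = 77.3°

Polar night requires cos H₀ = −tan φ tan δ ≥ 1, i.e. tan φ tan δ ≤ −1.
The boundary is |tan φ| · |tan δ| = 1, so |φ| = 90° − |δ| = 90° − 12.7° = 77.3° in the northern hemisphere.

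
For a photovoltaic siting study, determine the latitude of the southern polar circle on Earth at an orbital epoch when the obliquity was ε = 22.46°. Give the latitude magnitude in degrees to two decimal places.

67.54°

The polar circle is the lowest latitude that experiences at least one full rotation of continuous darkness at the northern-summer solstice; it lies at |ϕ| = 90° − ε = 90° − 22.46° = 67.54°.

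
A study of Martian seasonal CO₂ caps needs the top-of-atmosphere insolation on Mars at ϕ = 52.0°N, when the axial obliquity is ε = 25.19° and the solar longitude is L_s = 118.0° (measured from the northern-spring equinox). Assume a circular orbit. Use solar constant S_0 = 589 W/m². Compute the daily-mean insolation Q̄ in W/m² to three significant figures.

Q̄ ≈ 209 W/m²

Solar declination: sin δ = sin ε · sin L_s = sin 25.19° × sin 118.0° = 0.37580, so δ = +22.074°.
cos h₀ = −tan(+52.0°) tan(+22.074°) = -0.5191, h₀ = 2.1165 rad.
Bracket: h₀ sin ϕ sin δ + cos ϕ cos δ sin h₀ = 2.1165×0.78801×0.37580 + 0.61566×0.92670×0.85474 = 0.626768 + 0.487657 = 1.114425.
Q̄ = (S_0/π) × [bracket] = (589/π) × 1.114425 = 208.9 W/m².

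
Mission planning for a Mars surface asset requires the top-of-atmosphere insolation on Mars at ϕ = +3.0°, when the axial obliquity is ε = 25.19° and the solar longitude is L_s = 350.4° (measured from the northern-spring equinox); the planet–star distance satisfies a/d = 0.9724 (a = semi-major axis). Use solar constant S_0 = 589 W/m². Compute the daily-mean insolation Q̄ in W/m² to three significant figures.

Solar declination: sin δ = sin ε · sin L_s = sin 25.19° × sin 350.4° = -0.07098, so δ = -4.070°.
cos h₀ = −tan(+3.0°) tan(-4.070°) = 0.0037, h₀ = 1.5671 rad.
Bracket: h₀ sin ϕ sin δ + cos ϕ cos δ sin h₀ = 1.5671×0.05234×-0.07098 + 0.99863×0.99748×0.99999 = -0.005822 + 0.996103 = 0.990281.
Inverse-square distance factor (a/d)² = 0.9724² = 0.945562.
Q̄ = (S_0/π) × 0.945562 × [bracket] = (589/π) × 0.945562 × 0.990281 = 175.6 W/m².

Q̄ ≈ 176 W/m²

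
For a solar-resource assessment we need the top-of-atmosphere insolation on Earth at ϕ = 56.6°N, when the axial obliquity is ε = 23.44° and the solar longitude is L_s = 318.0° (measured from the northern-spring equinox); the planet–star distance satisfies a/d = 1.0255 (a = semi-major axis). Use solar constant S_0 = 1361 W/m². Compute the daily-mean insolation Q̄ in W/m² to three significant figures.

Q̄ ≈ 104 W/m²

Solar declination: sin δ = sin ε · sin L_s = sin 23.44° × sin 318.0° = -0.26617, so δ = -15.437°.
cos h₀ = −tan(+56.6°) tan(-15.437°) = 0.4188, h₀ = 1.1387 rad.
Bracket: h₀ sin ϕ sin δ + cos ϕ cos δ sin h₀ = 1.1387×0.83485×-0.26617 + 0.55048×0.96393×0.90809 = -0.253033 + 0.481855 = 0.228822.
Inverse-square distance factor (a/d)² = 1.0255² = 1.051650.
Q̄ = (S_0/π) × 1.051650 × [bracket] = (1361/π) × 1.051650 × 0.228822 = 104.3 W/m².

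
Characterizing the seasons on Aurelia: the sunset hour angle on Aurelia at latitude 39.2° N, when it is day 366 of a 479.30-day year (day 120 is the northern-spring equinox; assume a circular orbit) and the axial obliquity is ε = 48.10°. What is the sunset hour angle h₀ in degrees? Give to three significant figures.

Solar longitude: L_s = 360° × (366 − 120)/479.30 = 184.769°.
sin δ = sin 48.10° × sin 184.769° = -0.06189, so δ = -3.548°.
cos h₀ = −tan ϕ · tan δ = −tan(+39.2°) × tan(-3.548°) = 0.0506, so h₀ = 1.5202 rad = 87.10°.

h₀ = 87.1°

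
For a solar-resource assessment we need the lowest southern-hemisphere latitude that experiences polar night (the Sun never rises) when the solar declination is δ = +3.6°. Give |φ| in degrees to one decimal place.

|φ| = 86.4°

Polar night requires cos H₀ = −tan φ tan δ ≥ 1, i.e. tan φ tan δ ≤ −1.
The boundary is |tan φ| · |tan δ| = 1, so |φ| = 90° − |δ| = 90° − 3.6° = 86.4° in the southern hemisphere.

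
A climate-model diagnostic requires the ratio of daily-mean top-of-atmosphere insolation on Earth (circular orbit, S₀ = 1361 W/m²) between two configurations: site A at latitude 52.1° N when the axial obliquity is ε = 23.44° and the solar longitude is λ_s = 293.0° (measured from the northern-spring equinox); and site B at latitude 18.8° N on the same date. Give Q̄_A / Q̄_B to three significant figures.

— Configuration A (φ=+52.1°):
Solar declination: sin δ = sin ε · sin λ_s = sin 23.44° × sin 293.0° = -0.36617, so δ = -21.479°.
cos H₀ = −tan(+52.1°) tan(-21.479°) = 0.5055, H₀ = 1.0409 rad.
Bracket: H₀ sin φ sin δ + cos φ cos δ sin H₀ = 1.0409×0.78908×-0.36617 + 0.61429×0.93055×0.86285 = -0.300755 + 0.493229 = 0.192474.
Q̄ = (S₀/π) × [bracket] = (1361/π) × 0.192474 = 83.384 W/m².
— Configuration B (φ=+18.8°):
cos H₀ = −tan(+18.8°) tan(-21.479°) = 0.1340, H₀ = 1.4364 rad.
Bracket: H₀ sin φ sin δ + cos φ cos δ sin H₀ = 1.4364×0.32227×-0.36617 + 0.94665×0.93055×0.99099 = -0.169503 + 0.872968 = 0.703465.
Q̄ = (S₀/π) × [bracket] = (1361/π) × 0.703465 = 304.75 W/m².
Ratio Q̄_A / Q̄_B = 83.384 / 304.75 = 0.2736.

Q̄_A / Q̄_B ≈ 0.274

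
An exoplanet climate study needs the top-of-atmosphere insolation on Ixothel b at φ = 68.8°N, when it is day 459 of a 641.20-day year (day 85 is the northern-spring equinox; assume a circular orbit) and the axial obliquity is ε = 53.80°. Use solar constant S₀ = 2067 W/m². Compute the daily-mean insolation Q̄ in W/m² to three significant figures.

Solar longitude: λ_s = 360° × (459 − 85)/641.20 = 209.981°.
sin δ = sin 53.80° × sin 209.981° = -0.40325, so δ = -23.782°.
cos H₀ = −tan(+68.8°) tan(-23.782°) = 1.1361 ≥ 1 ⇒ polar night, H₀ = 0 and Q̄ = 0.

Q̄ ≈ 0.00 W/m²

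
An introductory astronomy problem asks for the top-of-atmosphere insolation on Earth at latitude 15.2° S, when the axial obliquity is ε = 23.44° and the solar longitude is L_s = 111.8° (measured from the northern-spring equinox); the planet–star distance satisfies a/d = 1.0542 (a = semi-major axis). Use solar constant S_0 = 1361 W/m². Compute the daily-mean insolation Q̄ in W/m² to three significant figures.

Solar declination: sin δ = sin ε · sin L_s = sin 23.44° × sin 111.8° = 0.36934, so δ = +21.675°.
cos h₀ = −tan(-15.2°) tan(+21.675°) = 0.1080, h₀ = 1.4626 rad.
Bracket: h₀ sin ϕ sin δ + cos ϕ cos δ sin h₀ = 1.4626×-0.26219×0.36934 + 0.96502×0.92929×0.99415 = -0.141634 + 0.891537 = 0.749903.
Inverse-square distance factor (a/d)² = 1.0542² = 1.111338.
Q̄ = (S_0/π) × 1.111338 × [bracket] = (1361/π) × 1.111338 × 0.749903 = 361.0 W/m².

Q̄ ≈ 361 W/m²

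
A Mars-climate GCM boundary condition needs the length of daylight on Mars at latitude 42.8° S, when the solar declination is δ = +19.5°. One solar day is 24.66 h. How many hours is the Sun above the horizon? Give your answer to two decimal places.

9.71 h

cos H₀ = −tan φ · tan δ = −tan(-42.8°) × tan(+19.500°) = 0.3279, so H₀ = 1.2367 rad = 70.86°.
Daylight = 2H₀/(2π) × 24.66 h = (1.2367/π) × 24.66 = 9.71 h.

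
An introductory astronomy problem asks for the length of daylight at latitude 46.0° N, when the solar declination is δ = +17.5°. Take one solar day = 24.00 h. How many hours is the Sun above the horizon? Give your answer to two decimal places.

cos H₀ = −tan φ · tan δ = −tan(+46.0°) × tan(+17.500°) = -0.3265, so H₀ = 1.9034 rad = 109.06°.
Daylight = 2H₀/(2π) × 24.00 h = (1.9034/π) × 24.00 = 14.54 h.

14.54 h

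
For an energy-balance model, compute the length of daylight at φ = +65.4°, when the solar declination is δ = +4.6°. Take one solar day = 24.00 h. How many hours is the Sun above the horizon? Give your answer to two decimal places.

cos H₀ = −tan φ · tan δ = −tan(+65.4°) × tan(+4.600°) = -0.1757, so H₀ = 1.7474 rad = 100.12°.
Daylight = 2H₀/(2π) × 24.00 h = (1.7474/π) × 24.00 = 13.35 h.

13.35 h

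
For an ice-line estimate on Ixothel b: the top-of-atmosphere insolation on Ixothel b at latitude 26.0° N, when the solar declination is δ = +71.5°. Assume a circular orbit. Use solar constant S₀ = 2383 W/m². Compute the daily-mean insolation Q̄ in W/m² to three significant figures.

Q̄ ≈ 991 W/m²

cos H₀ = −tan(+26.0°) tan(+71.500°) = -1.4577 ≤ −1 ⇒ polar day, H₀ = π.
Bracket: H₀ sin φ sin δ + cos φ cos δ sin H₀ = 3.1416×0.43837×0.94832 + 0.89879×0.31730×0.00000 = 1.306010 + 0.000000 = 1.306010.
Q̄ = (S₀/π) × [bracket] = (2383/π) × 1.306010 = 990.7 W/m².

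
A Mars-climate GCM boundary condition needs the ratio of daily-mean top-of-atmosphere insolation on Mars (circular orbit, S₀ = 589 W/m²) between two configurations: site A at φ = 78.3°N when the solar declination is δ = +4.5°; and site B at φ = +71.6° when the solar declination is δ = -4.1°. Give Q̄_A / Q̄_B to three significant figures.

— Configuration A (φ=+78.3°):
cos H₀ = −tan(+78.3°) tan(+4.500°) = -0.3800, H₀ = 1.9606 rad.
Bracket: H₀ sin φ sin δ + cos φ cos δ sin H₀ = 1.9606×0.97922×0.07846 + 0.20279×0.99692×0.92497 = 0.150632 + 0.186997 = 0.337629.
Q̄ = (S₀/π) × [bracket] = (589/π) × 0.337629 = 63.300 W/m².
— Configuration B (φ=+71.6°):
cos H₀ = −tan(+71.6°) tan(-4.100°) = 0.2155, H₀ = 1.3536 rad.
Bracket: H₀ sin φ sin δ + cos φ cos δ sin H₀ = 1.3536×0.94888×-0.07150 + 0.31565×0.99744×0.97651 = -0.091835 + 0.307446 = 0.215611.
Q̄ = (S₀/π) × [bracket] = (589/π) × 0.215611 = 40.424 W/m².
Ratio Q̄_A / Q̄_B = 63.300 / 40.424 = 1.566.

Q̄_A / Q̄_B ≈ 1.57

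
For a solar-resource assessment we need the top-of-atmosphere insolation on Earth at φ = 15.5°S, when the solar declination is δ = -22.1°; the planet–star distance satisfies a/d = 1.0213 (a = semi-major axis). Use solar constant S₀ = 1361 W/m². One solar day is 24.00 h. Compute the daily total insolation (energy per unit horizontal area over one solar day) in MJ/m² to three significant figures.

cos H₀ = −tan(-15.5°) tan(-22.100°) = -0.1126, H₀ = 1.6836 rad.
Bracket: H₀ sin φ sin δ + cos φ cos δ sin H₀ = 1.6836×-0.26724×-0.37622 + 0.96363×0.92653×0.99364 = 0.169271 + 0.887154 = 1.056425.
Inverse-square distance factor (a/d)² = 1.0213² = 1.043054.
Q̄ = (S₀/π) × 1.043054 × [bracket] = (1361/π) × 1.043054 × 1.056425 = 477.37 W/m².
Daily total = Q̄ × 24.00 h × 3600 s/h = 477.37 × 24.00 × 3600 / 10⁶ = 41.24 MJ/m².

41.2 MJ/m²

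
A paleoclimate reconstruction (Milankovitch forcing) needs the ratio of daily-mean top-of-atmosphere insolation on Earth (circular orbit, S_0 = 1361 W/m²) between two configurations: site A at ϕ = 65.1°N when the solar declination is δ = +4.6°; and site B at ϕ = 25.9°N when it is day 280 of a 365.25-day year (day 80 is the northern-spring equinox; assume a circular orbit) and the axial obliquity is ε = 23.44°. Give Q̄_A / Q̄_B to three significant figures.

— Configuration A (ϕ=+65.1°):
cos h₀ = −tan(+65.1°) tan(+4.600°) = -0.1733, h₀ = 1.7450 rad.
Bracket: h₀ sin ϕ sin δ + cos ϕ cos δ sin h₀ = 1.7450×0.90704×0.08020 + 0.42104×0.99678×0.98486 = 0.126939 + 0.413330 = 0.540269.
Q̄ = (S_0/π) × [bracket] = (1361/π) × 0.540269 = 234.06 W/m².
— Configuration B (ϕ=+25.9°):
Solar longitude: L_s = 360° × (280 − 80)/365.25 = 197.125°.
sin δ = sin 23.44° × sin 197.125° = -0.11713, so δ = -6.727°.
cos h₀ = −tan(+25.9°) tan(-6.727°) = 0.0573, h₀ = 1.5135 rad.
Bracket: h₀ sin ϕ sin δ + cos ϕ cos δ sin h₀ = 1.5135×0.43680×-0.11713 + 0.89956×0.99312×0.99836 = -0.077434 + 0.891906 = 0.814472.
Q̄ = (S_0/π) × [bracket] = (1361/π) × 0.814472 = 352.85 W/m².
Ratio Q̄_A / Q̄_B = 234.06 / 352.85 = 0.6633.

Q̄_A / Q̄_B ≈ 0.663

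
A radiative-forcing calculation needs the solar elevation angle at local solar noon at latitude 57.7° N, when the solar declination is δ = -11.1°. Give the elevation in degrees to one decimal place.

At local noon the hour angle is zero, so the zenith angle equals |ϕ − δ| = |+57.7° − (-11.100°)| = 68.800°.
Elevation = 90° − 68.800° = 21.2°.

21.2°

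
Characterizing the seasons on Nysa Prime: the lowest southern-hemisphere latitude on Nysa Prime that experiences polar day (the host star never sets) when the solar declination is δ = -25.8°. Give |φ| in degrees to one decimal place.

Polar day requires cos H₀ = −tan φ tan δ ≤ −1, i.e. tan φ tan δ ≥ 1.
The boundary is |tan φ| · |tan δ| = 1, so |φ| = 90° − |δ| = 90° − 25.8° = 64.2° in the southern hemisphere.

|φ| = 64.2°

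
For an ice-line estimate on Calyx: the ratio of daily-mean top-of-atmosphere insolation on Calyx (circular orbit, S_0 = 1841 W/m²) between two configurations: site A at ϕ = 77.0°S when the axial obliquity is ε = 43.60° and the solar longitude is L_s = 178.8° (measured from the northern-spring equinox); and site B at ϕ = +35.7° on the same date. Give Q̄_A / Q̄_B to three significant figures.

— Configuration A (ϕ=-77.0°):
Solar declination: sin δ = sin ε · sin L_s = sin 43.60° × sin 178.8° = 0.01444, so δ = +0.828°.
cos h₀ = −tan(-77.0°) tan(+0.828°) = 0.0626, h₀ = 1.5082 rad.
Bracket: h₀ sin ϕ sin δ + cos ϕ cos δ sin h₀ = 1.5082×-0.97437×0.01444 + 0.22495×0.99990×0.99804 = -0.021220 + 0.224487 = 0.203267.
Q̄ = (S_0/π) × [bracket] = (1841/π) × 0.203267 = 119.12 W/m².
— Configuration B (ϕ=+35.7°):
cos h₀ = −tan(+35.7°) tan(+0.828°) = -0.0104, h₀ = 1.5812 rad.
Bracket: h₀ sin ϕ sin δ + cos ϕ cos δ sin h₀ = 1.5812×0.58354×0.01444 + 0.81208×0.99990×0.99995 = 0.013324 + 0.811958 = 0.825282.
Q̄ = (S_0/π) × [bracket] = (1841/π) × 0.825282 = 483.62 W/m².
Ratio Q̄_A / Q̄_B = 119.12 / 483.62 = 0.2463.

Q̄_A / Q̄_B ≈ 0.246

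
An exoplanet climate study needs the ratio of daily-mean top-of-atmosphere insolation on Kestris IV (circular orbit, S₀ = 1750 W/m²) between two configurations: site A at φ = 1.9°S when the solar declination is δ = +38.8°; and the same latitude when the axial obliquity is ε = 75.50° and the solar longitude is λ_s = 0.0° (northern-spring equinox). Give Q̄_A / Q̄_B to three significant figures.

Q̄_A / Q̄_B ≈ 0.747

— Configuration A (φ=-1.9°):
cos H₀ = −tan(-1.9°) tan(+38.800°) = 0.0267, H₀ = 1.5441 rad.
Bracket: H₀ sin φ sin δ + cos φ cos δ sin H₀ = 1.5441×-0.03316×0.62660 + 0.99945×0.77934×0.99964 = -0.032083 + 0.778631 = 0.746548.
Q̄ = (S₀/π) × [bracket] = (1750/π) × 0.746548 = 415.86 W/m².
— Configuration B (φ=-1.9°):
Solar declination: sin δ = sin ε · sin λ_s = sin 75.50° × sin 0.0° = 0.00000, so δ = +0.000°.
cos H₀ = −tan(-1.9°) tan(+0.000°) = 0.0000, H₀ = 1.5708 rad.
Bracket: H₀ sin φ sin δ + cos φ cos δ sin H₀ = 1.5708×-0.03316×0.00000 + 0.99945×1.00000×1.00000 = -0.000000 + 0.999450 = 0.999450.
Q̄ = (S₀/π) × [bracket] = (1750/π) × 0.999450 = 556.74 W/m².
Ratio Q̄_A / Q̄_B = 415.86 / 556.74 = 0.7470.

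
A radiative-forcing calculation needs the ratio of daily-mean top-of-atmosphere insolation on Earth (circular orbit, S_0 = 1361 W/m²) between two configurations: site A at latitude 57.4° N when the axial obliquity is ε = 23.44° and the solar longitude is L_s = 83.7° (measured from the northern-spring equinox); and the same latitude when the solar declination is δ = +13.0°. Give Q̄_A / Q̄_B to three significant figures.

Q̄_A / Q̄_B ≈ 1.32

— Configuration A (ϕ=+57.4°):
Solar declination: sin δ = sin ε · sin L_s = sin 23.44° × sin 83.7° = 0.39539, so δ = +23.290°.
cos h₀ = −tan(+57.4°) tan(+23.290°) = -0.6731, h₀ = 2.3092 rad.
Bracket: h₀ sin ϕ sin δ + cos ϕ cos δ sin h₀ = 2.3092×0.84245×0.39539 + 0.53877×0.91851×0.73956 = 0.769186 + 0.365983 = 1.135169.
Q̄ = (S_0/π) × [bracket] = (1361/π) × 1.135169 = 491.78 W/m².
— Configuration B (ϕ=+57.4°):
cos h₀ = −tan(+57.4°) tan(+13.000°) = -0.3610, h₀ = 1.9401 rad.
Bracket: h₀ sin ϕ sin δ + cos ϕ cos δ sin h₀ = 1.9401×0.84245×0.22495 + 0.53877×0.97437×0.93257 = 0.367667 + 0.489563 = 0.857230.
Q̄ = (S_0/π) × [bracket] = (1361/π) × 0.857230 = 371.37 W/m².
Ratio Q̄_A / Q̄_B = 491.78 / 371.37 = 1.324.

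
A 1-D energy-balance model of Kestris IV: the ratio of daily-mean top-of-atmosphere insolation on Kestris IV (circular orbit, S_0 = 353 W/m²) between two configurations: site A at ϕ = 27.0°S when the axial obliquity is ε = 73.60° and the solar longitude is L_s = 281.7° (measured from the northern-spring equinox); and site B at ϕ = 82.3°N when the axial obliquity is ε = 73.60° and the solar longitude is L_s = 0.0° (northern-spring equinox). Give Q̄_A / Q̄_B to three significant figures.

— Configuration A (ϕ=-27.0°):
Solar declination: sin δ = sin ε · sin L_s = sin 73.60° × sin 281.7° = -0.93938, so δ = -69.948°.
cos h₀ = −tan(-27.0°) tan(-69.948°) = -1.3960 ≤ −1 ⇒ polar day, h₀ = π.
Bracket: h₀ sin ϕ sin δ + cos ϕ cos δ sin h₀ = 3.1416×-0.45399×-0.93938 + 0.89101×0.34287×0.00000 = 1.339795 + 0.000000 = 1.339795.
Q̄ = (S_0/π) × [bracket] = (353/π) × 1.339795 = 150.54 W/m².
— Configuration B (ϕ=+82.3°):
Solar declination: sin δ = sin ε · sin L_s = sin 73.60° × sin 0.0° = 0.00000, so δ = +0.000°.
cos h₀ = −tan(+82.3°) tan(+0.000°) = -0.0000, h₀ = 1.5708 rad.
Bracket: h₀ sin ϕ sin δ + cos ϕ cos δ sin h₀ = 1.5708×0.99098×0.00000 + 0.13399×1.00000×1.00000 = 0.000000 + 0.133990 = 0.133990.
Q̄ = (S_0/π) × [bracket] = (353/π) × 0.133990 = 15.056 W/m².
Ratio Q̄_A / Q̄_B = 150.54 / 15.056 = 9.999.

Q̄_A / Q̄_B ≈ 10.0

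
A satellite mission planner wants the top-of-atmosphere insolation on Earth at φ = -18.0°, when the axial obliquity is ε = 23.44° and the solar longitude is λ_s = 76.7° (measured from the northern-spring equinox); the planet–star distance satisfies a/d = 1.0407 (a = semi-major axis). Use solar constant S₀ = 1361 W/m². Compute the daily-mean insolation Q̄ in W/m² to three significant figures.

Q̄ ≈ 327 W/m²

Solar declination: sin δ = sin ε · sin λ_s = sin 23.44° × sin 76.7° = 0.38712, so δ = +22.775°.
cos H₀ = −tan(-18.0°) tan(+22.775°) = 0.1364, H₀ = 1.4340 rad.
Bracket: H₀ sin φ sin δ + cos φ cos δ sin H₀ = 1.4340×-0.30902×0.38712 + 0.95106×0.92203×0.99065 = -0.171546 + 0.868707 = 0.697161.
Inverse-square distance factor (a/d)² = 1.0407² = 1.083056.
Q̄ = (S₀/π) × 1.083056 × [bracket] = (1361/π) × 1.083056 × 0.697161 = 327.1 W/m².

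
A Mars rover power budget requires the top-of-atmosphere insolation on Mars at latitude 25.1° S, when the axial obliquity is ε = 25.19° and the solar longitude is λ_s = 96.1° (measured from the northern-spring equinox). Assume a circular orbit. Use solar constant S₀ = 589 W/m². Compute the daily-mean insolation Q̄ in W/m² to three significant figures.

Solar declination: sin δ = sin ε · sin λ_s = sin 25.19° × sin 96.1° = 0.42321, so δ = +25.038°.
cos H₀ = −tan(-25.1°) tan(+25.038°) = 0.2188, H₀ = 1.3502 rad.
Bracket: H₀ sin φ sin δ + cos φ cos δ sin H₀ = 1.3502×-0.42420×0.42321 + 0.90557×0.90603×0.97577 = -0.242396 + 0.800594 = 0.558198.
Q̄ = (S₀/π) × [bracket] = (589/π) × 0.558198 = 104.7 W/m².

Q̄ ≈ 105 W/m²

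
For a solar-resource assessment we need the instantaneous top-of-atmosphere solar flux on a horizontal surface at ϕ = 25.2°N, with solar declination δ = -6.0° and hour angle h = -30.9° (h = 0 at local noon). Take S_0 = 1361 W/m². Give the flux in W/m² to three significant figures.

cos θ_z = sin ϕ sin δ + cos ϕ cos δ cos h = -0.044506 + 0.772147 = 0.727641.
Flux = S_0 · cos θ_z = 1361 × 0.727641 = 990.3 W/m².

990 W/m²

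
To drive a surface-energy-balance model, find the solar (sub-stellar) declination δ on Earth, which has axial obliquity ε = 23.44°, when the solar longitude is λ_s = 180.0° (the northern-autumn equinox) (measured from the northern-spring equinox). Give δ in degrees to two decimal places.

sin δ = sin ε · sin λ_s = sin 23.44° × sin 180.0° = 0.000000.
δ = arcsin(0.000000) = +0.00°.

δ = +0.00°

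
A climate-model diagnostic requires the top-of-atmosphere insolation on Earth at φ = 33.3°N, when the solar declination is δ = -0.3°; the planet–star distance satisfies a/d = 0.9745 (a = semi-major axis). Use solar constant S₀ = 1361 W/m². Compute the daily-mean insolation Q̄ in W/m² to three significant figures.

cos H₀ = −tan(+33.3°) tan(-0.300°) = 0.0034, H₀ = 1.5674 rad.
Bracket: H₀ sin φ sin δ + cos φ cos δ sin H₀ = 1.5674×0.54902×-0.00524 + 0.83581×0.99999×0.99999 = -0.004509 + 0.835793 = 0.831284.
Inverse-square distance factor (a/d)² = 0.9745² = 0.949650.
Q̄ = (S₀/π) × 0.949650 × [bracket] = (1361/π) × 0.949650 × 0.831284 = 342.0 W/m².

Q̄ ≈ 342 W/m²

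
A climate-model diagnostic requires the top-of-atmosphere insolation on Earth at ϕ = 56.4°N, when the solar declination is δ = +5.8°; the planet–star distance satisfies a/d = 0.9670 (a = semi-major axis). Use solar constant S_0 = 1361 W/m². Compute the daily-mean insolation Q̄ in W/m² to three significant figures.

cos h₀ = −tan(+56.4°) tan(+5.800°) = -0.1529, h₀ = 1.7243 rad.
Bracket: h₀ sin ϕ sin δ + cos ϕ cos δ sin h₀ = 1.7243×0.83292×0.10106 + 0.55339×0.99488×0.98824 = 0.145143 + 0.544082 = 0.689225.
Inverse-square distance factor (a/d)² = 0.9670² = 0.935089.
Q̄ = (S_0/π) × 0.935089 × [bracket] = (1361/π) × 0.935089 × 0.689225 = 279.2 W/m².

Q̄ ≈ 279 W/m²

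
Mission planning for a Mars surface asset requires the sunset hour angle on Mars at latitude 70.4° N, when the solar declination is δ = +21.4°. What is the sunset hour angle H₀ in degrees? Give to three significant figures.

Sunrise equation: cos H₀ = −tan φ · tan δ = -1.1006 ≤ −1, so the Sun never sets (polar day) and H₀ = π.

H₀ = 180°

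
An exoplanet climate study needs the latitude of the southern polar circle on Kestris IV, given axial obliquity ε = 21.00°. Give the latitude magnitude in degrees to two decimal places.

The polar circle is the lowest latitude that experiences at least one full rotation of continuous darkness at the northern-summer solstice; it lies at |φ| = 90° − ε = 90° − 21.00° = 69.00°.

69.00°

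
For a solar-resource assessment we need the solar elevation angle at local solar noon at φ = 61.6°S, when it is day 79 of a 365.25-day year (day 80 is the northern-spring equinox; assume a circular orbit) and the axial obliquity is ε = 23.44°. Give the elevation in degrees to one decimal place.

28.8°

Solar longitude: λ_s = 360° × (79 − 80)/365.25 = -0.986°, i.e. -0.986° + 360° = 359.014°.
sin δ = sin 23.44° × sin 359.014° = -0.00684, so δ = -0.392°.
At local noon the hour angle is zero, so the zenith angle equals |φ − δ| = |-61.6° − (-0.392°)| = 61.208°.
Elevation = 90° − 61.208° = 28.8°.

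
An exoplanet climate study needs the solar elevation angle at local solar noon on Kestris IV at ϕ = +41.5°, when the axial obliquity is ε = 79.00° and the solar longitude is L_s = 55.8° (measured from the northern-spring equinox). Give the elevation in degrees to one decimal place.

77.2°

Solar declination: sin δ = sin ε · sin L_s = sin 79.00° × sin 55.8° = 0.81188, so δ = +54.280°.
At local noon the hour angle is zero, so the zenith angle equals |ϕ − δ| = |+41.5° − (+54.280°)| = 12.780°.
Elevation = 90° − 12.780° = 77.2°.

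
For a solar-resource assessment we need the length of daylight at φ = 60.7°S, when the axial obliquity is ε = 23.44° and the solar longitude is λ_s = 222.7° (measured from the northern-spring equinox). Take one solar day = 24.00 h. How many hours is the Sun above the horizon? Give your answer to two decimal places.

15.99 h

Solar declination: sin δ = sin ε · sin λ_s = sin 23.44° × sin 222.7° = -0.26976, so δ = -15.650°.
cos H₀ = −tan φ · tan δ = −tan(-60.7°) × tan(-15.650°) = -0.4992, so H₀ = 2.0935 rad = 119.95°.
Daylight = 2H₀/(2π) × 24.00 h = (2.0935/π) × 24.00 = 15.99 h.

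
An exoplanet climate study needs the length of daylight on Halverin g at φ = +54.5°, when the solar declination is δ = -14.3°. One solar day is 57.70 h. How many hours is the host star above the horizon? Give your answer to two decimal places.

cos H₀ = −tan φ · tan δ = −tan(+54.5°) × tan(-14.300°) = 0.3574, so H₀ = 1.2054 rad = 69.06°.
Daylight = 2H₀/(2π) × 57.70 h = (1.2054/π) × 57.70 = 22.14 h.

22.14 h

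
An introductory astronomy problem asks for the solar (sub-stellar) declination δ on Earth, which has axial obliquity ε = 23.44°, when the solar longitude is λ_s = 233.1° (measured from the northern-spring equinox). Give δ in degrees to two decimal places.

sin δ = sin ε · sin λ_s = sin 23.44° × sin 233.1° = -0.318105.
δ = arcsin(-0.318105) = -18.55°.

δ = -18.55°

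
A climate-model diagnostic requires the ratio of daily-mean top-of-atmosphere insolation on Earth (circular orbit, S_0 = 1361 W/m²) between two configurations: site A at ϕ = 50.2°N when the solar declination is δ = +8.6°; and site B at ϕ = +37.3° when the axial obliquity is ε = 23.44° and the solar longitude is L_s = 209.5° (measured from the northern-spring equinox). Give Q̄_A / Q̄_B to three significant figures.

Q̄_A / Q̄_B ≈ 1.37

— Configuration A (ϕ=+50.2°):
cos h₀ = −tan(+50.2°) tan(+8.600°) = -0.1815, h₀ = 1.7533 rad.
Bracket: h₀ sin ϕ sin δ + cos ϕ cos δ sin h₀ = 1.7533×0.76828×0.14954 + 0.64011×0.98876×0.98339 = 0.201434 + 0.622402 = 0.823836.
Q̄ = (S_0/π) × [bracket] = (1361/π) × 0.823836 = 356.90 W/m².
— Configuration B (ϕ=+37.3°):
Solar declination: sin δ = sin ε · sin L_s = sin 23.44° × sin 209.5° = -0.19588, so δ = -11.296°.
cos h₀ = −tan(+37.3°) tan(-11.296°) = 0.1522, h₀ = 1.4180 rad.
Bracket: h₀ sin ϕ sin δ + cos ϕ cos δ sin h₀ = 1.4180×0.60599×-0.19588 + 0.79547×0.98063×0.98835 = -0.168318 + 0.770974 = 0.602656.
Q̄ = (S_0/π) × [bracket] = (1361/π) × 0.602656 = 261.08 W/m².
Ratio Q̄_A / Q̄_B = 356.90 / 261.08 = 1.367.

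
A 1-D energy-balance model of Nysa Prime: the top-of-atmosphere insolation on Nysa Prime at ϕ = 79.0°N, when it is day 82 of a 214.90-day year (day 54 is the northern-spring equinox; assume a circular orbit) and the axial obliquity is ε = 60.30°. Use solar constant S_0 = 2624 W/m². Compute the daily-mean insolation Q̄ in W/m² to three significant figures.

Solar longitude: L_s = 360° × (82 − 54)/214.90 = 46.906°.
sin δ = sin 60.30° × sin 46.906° = 0.63430, so δ = +39.368°.
cos h₀ = −tan(+79.0°) tan(+39.368°) = -4.2210 ≤ −1 ⇒ polar day, h₀ = π.
Bracket: h₀ sin ϕ sin δ + cos ϕ cos δ sin h₀ = 3.1416×0.98163×0.63430 + 0.19081×0.77309×0.00000 = 1.956111 + 0.000000 = 1.956111.
Q̄ = (S_0/π) × [bracket] = (2624/π) × 1.956111 = 1634 W/m².

Q̄ ≈ 1.63e+03 W/m²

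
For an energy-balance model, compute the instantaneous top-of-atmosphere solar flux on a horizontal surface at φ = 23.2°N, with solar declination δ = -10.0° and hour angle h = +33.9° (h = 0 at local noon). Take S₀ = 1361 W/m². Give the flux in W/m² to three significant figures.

cos θ_z = sin φ sin δ + cos φ cos δ cos h = -0.068407 + 0.751304 = 0.682897.
Flux = S₀ · cos θ_z = 1361 × 0.682897 = 929.4 W/m².

929 W/m²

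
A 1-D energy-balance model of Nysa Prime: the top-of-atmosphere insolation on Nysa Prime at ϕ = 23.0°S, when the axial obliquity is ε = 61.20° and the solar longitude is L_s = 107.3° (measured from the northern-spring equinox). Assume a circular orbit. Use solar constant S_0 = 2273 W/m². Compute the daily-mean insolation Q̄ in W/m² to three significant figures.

Q̄ ≈ 73.0 W/m²

Solar declination: sin δ = sin ε · sin L_s = sin 61.20° × sin 107.3° = 0.83666, so δ = +56.789°.
cos h₀ = −tan(-23.0°) tan(+56.789°) = 0.6484, h₀ = 0.8653 rad.
Bracket: h₀ sin ϕ sin δ + cos ϕ cos δ sin h₀ = 0.8653×-0.39073×0.83666 + 0.92050×0.54772×0.76130 = -0.282874 + 0.383829 = 0.100955.
Q̄ = (S_0/π) × [bracket] = (2273/π) × 0.100955 = 73.04 W/m².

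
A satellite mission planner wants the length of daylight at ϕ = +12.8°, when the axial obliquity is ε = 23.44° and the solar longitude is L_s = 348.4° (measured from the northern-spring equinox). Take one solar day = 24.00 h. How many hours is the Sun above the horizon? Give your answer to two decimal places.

Solar declination: sin δ = sin ε · sin L_s = sin 23.44° × sin 348.4° = -0.07999, so δ = -4.588°.
cos h₀ = −tan ϕ · tan δ = −tan(+12.8°) × tan(-4.588°) = 0.0182, so h₀ = 1.5526 rad = 88.96°.
Daylight = 2h₀/(2π) × 24.00 h = (1.5526/π) × 24.00 = 11.86 h.

11.86 h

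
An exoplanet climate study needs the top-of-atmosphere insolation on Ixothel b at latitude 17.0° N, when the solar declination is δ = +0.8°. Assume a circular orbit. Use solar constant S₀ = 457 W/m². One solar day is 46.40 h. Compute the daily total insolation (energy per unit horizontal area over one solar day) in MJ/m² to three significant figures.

cos H₀ = −tan(+17.0°) tan(+0.800°) = -0.0043, H₀ = 1.5751 rad.
Bracket: H₀ sin φ sin δ + cos φ cos δ sin H₀ = 1.5751×0.29237×0.01396 + 0.95630×0.99990×0.99999 = 0.006429 + 0.956195 = 0.962624.
Q̄ = (S₀/π) × [bracket] = (457/π) × 0.962624 = 140.03 W/m².
Daily total = Q̄ × 46.40 h × 3600 s/h = 140.03 × 46.40 × 3600 / 10⁶ = 23.39 MJ/m².

23.4 MJ/m²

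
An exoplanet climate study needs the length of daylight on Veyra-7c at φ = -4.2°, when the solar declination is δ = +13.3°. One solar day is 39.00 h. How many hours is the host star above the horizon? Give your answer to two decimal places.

cos H₀ = −tan φ · tan δ = −tan(-4.2°) × tan(+13.300°) = 0.0174, so H₀ = 1.5534 rad = 89.01°.
Daylight = 2H₀/(2π) × 39.00 h = (1.5534/π) × 39.00 = 19.28 h.

19.28 h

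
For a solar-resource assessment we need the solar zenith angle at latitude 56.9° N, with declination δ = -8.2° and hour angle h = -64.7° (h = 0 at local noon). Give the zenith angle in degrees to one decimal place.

cos θ_z = sin ϕ sin δ + cos ϕ cos δ cos h = -0.119483 + 0.230995 = 0.111512.
θ_z = arccos(0.111512) = 83.6°.

θ_z = 83.6°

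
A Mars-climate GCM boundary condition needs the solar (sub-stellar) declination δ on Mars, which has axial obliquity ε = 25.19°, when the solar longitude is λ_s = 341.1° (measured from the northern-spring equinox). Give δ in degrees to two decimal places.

δ = -7.92°

sin δ = sin ε · sin λ_s = sin 25.19° × sin 341.1° = -0.137866.
δ = arcsin(-0.137866) = -7.92°.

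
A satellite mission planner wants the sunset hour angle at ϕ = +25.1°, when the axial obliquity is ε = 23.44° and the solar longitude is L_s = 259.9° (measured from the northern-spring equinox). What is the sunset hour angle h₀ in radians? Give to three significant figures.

h₀ = 1.37 rad

Solar declination: sin δ = sin ε · sin L_s = sin 23.44° × sin 259.9° = -0.39162, so δ = -23.056°.
cos h₀ = −tan ϕ · tan δ = −tan(+25.1°) × tan(-23.056°) = 0.1994, so h₀ = 1.3701 rad = 78.50°.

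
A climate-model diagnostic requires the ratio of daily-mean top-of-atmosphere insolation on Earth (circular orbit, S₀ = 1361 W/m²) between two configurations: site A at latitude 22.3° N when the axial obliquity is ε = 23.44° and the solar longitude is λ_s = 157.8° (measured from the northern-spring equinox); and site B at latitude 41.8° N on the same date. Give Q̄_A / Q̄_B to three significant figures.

Q̄_A / Q̄_B ≈ 1.12

— Configuration A (φ=+22.3°):
Solar declination: sin δ = sin ε · sin λ_s = sin 23.44° × sin 157.8° = 0.15030, so δ = +8.644°.
cos H₀ = −tan(+22.3°) tan(+8.644°) = -0.0624, H₀ = 1.6332 rad.
Bracket: H₀ sin φ sin δ + cos φ cos δ sin H₀ = 1.6332×0.37946×0.15030 + 0.92521×0.98864×0.99805 = 0.093146 + 0.912916 = 1.006062.
Q̄ = (S₀/π) × [bracket] = (1361/π) × 1.006062 = 435.85 W/m².
— Configuration B (φ=+41.8°):
cos H₀ = −tan(+41.8°) tan(+8.644°) = -0.1359, H₀ = 1.7071 rad.
Bracket: H₀ sin φ sin δ + cos φ cos δ sin H₀ = 1.7071×0.66653×0.15030 + 0.74548×0.98864×0.99072 = 0.171016 + 0.730172 = 0.901188.
Q̄ = (S₀/π) × [bracket] = (1361/π) × 0.901188 = 390.41 W/m².
Ratio Q̄_A / Q̄_B = 435.85 / 390.41 = 1.116.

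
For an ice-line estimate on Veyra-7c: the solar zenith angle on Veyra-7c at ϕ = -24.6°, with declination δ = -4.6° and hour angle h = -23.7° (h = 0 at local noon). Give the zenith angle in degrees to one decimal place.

θ_z = 30.3°

cos θ_z = sin ϕ sin δ + cos ϕ cos δ cos h = 0.033385 + 0.829872 = 0.863257.
θ_z = arccos(0.863257) = 30.3°.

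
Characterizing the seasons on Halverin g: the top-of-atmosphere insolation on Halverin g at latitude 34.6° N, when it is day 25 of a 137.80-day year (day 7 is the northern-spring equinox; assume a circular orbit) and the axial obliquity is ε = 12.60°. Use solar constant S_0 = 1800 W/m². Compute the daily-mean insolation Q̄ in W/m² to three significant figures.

Solar longitude: L_s = 360° × (25 − 7)/137.80 = 47.025°.
sin δ = sin 12.60° × sin 47.025° = 0.15960, so δ = +9.184°.
cos h₀ = −tan(+34.6°) tan(+9.184°) = -0.1115, h₀ = 1.6826 rad.
Bracket: h₀ sin ϕ sin δ + cos ϕ cos δ sin h₀ = 1.6826×0.56784×0.15960 + 0.82314×0.98718×0.99376 = 0.152489 + 0.807517 = 0.960006.
Q̄ = (S_0/π) × [bracket] = (1800/π) × 0.960006 = 550.0 W/m².

Q̄ ≈ 550 W/m²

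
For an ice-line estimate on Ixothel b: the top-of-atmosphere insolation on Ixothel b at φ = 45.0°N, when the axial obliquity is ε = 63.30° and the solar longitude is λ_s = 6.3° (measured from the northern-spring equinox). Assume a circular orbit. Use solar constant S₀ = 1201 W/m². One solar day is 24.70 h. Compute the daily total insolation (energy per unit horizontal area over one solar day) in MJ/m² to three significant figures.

Solar declination: sin δ = sin ε · sin λ_s = sin 63.30° × sin 6.3° = 0.09803, so δ = +5.626°.
cos H₀ = −tan(+45.0°) tan(+5.626°) = -0.0985, H₀ = 1.6695 rad.
Bracket: H₀ sin φ sin δ + cos φ cos δ sin H₀ = 1.6695×0.70711×0.09803 + 0.70711×0.99518×0.99514 = 0.115726 + 0.700282 = 0.816008.
Q̄ = (S₀/π) × [bracket] = (1201/π) × 0.816008 = 311.95 W/m².
Daily total = Q̄ × 24.70 h × 3600 s/h = 311.95 × 24.70 × 3600 / 10⁶ = 27.74 MJ/m².

27.7 MJ/m²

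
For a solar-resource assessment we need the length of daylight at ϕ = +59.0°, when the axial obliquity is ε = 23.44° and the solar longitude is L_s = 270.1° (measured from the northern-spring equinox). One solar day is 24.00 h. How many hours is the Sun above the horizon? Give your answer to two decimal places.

5.84 h

Solar declination: sin δ = sin ε · sin L_s = sin 23.44° × sin 270.1° = -0.39779, so δ = -23.440°.
cos h₀ = −tan ϕ · tan δ = −tan(+59.0°) × tan(-23.440°) = 0.7216, so h₀ = 0.7647 rad = 43.82°.
Daylight = 2h₀/(2π) × 24.00 h = (0.7647/π) × 24.00 = 5.84 h.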